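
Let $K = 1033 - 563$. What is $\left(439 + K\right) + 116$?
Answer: $1025$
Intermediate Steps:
$K = 470$ ($K = 1033 - 563 = 470$)
$\left(439 + K\right) + 116 = \left(439 + 470\right) + 116 = 909 + 116 = 1025$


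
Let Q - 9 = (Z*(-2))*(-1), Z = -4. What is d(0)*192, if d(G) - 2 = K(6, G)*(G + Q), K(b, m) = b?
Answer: 1536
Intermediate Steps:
Q = 1 (Q = 9 - 4*(-2)*(-1) = 9 + 8*(-1) = 9 - 8 = 1)
d(G) = 8 + 6*G (d(G) = 2 + 6*(G + 1) = 2 + 6*(1 + G) = 2 + (6 + 6*G) = 8 + 6*G)
d(0)*192 = (8 + 6*0)*192 = (8 + 0)*192 = 8*192 = 1536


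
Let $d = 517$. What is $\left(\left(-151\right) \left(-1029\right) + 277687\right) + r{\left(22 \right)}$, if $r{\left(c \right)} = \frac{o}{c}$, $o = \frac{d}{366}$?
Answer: $\frac{317004359}{732} \approx 4.3307 \cdot 10^{5}$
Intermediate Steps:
$o = \frac{517}{366} \approx 1.4126$
$r{\left(c \right)} = \frac{517}{366 c}$
$\left(\left(-151\right) \left(-1029\right) + 277687\right) + r{\left(22 \right)} = \left(\left(-151\right) \left(-1029\right) + 277687\right) + \frac{517}{366 \cdot 22} = \left(155379 + 277687\right) + \frac{517}{366} \cdot \frac{1}{22} = 433066 + \frac{47}{732} = \frac{317004359}{732}$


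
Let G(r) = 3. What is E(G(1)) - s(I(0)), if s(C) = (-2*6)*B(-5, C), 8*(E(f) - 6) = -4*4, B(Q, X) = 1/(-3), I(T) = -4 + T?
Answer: 0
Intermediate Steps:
B(Q, X) = -⅓
E(f) = 4 (E(f) = 6 + (-4*4)/8 = 6 + (⅛)*(-16) = 6 - 2 = 4)
s(C) = 4 (s(C) = -2*6*(-⅓) = -12*(-⅓) = 4)
E(G(1)) - s(I(0)) = 4 - 1*4 = 4 - 4 = 0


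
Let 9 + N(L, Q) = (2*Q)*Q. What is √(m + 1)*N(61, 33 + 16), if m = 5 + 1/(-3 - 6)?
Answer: 4793*√53/3 ≈ 11631.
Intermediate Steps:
N(L, Q) = -9 + 2*Q² (N(L, Q) = -9 + (2*Q)*Q = -9 + 2*Q²)
m = 44/9 (m = 5 + 1/(-9) = 5 - ⅑ = 44/9 ≈ 4.8889)
√(m + 1)*N(61, 33 + 16) = √(44/9 + 1)*(-9 + 2*(33 + 16)²) = √(53/9)*(-9 + 2*49²) = (√53/3)*(-9 + 2*2401) = (√53/3)*(-9 + 4802) = (√53/3)*4793 = 4793*√53/3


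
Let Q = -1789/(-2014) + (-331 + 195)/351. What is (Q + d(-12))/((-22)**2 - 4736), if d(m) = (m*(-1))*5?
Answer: -42768875/3005798328 ≈ -0.014229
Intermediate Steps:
d(m) = -5*m (d(m) = -m*5 = -5*m)
Q = 354035/706914 (Q = -1789*(-1/2014) - 136*1/351 = 1789/2014 - 136/351 = 354035/706914 ≈ 0.50082)
(Q + d(-12))/((-22)**2 - 4736) = (354035/706914 - 5*(-12))/((-22)**2 - 4736) = (354035/706914 + 60)/(484 - 4736) = (42768875/706914)/(-4252) = (42768875/706914)*(-1/4252) = -42768875/3005798328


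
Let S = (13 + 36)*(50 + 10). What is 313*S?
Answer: 920220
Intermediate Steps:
S = 2940 (S = 49*60 = 2940)
313*S = 313*2940 = 920220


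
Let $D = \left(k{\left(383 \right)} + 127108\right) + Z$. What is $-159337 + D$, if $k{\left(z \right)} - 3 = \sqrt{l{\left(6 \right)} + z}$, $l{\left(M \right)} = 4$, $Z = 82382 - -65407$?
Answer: $115563 + 3 \sqrt{43} \approx 1.1558 \cdot 10^{5}$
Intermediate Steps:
$Z = 147789$ ($Z = 82382 + 65407 = 147789$)
$k{\left(z \right)} = 3 + \sqrt{4 + z}$
$D = 274900 + 3 \sqrt{43}$ ($D = \left(\left(3 + \sqrt{4 + 383}\right) + 127108\right) + 147789 = \left(\left(3 + \sqrt{387}\right) + 127108\right) + 147789 = \left(\left(3 + 3 \sqrt{43}\right) + 127108\right) + 147789 = \left(127111 + 3 \sqrt{43}\right) + 147789 = 274900 + 3 \sqrt{43} \approx 2.7492 \cdot 10^{5}$)
$-159337 + D = -159337 + \left(274900 + 3 \sqrt{43}\right) = 115563 + 3 \sqrt{43}$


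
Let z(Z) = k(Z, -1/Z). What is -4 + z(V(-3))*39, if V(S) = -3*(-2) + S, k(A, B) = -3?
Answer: -121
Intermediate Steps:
V(S) = 6 + S
z(Z) = -3
-4 + z(V(-3))*39 = -4 - 3*39 = -4 - 117 = -121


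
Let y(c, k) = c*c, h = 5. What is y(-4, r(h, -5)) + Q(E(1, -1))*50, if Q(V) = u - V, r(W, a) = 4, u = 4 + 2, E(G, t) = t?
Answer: 366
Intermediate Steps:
u = 6
y(c, k) = c**2
Q(V) = 6 - V
y(-4, r(h, -5)) + Q(E(1, -1))*50 = (-4)**2 + (6 - 1*(-1))*50 = 16 + (6 + 1)*50 = 16 + 7*50 = 16 + 350 = 366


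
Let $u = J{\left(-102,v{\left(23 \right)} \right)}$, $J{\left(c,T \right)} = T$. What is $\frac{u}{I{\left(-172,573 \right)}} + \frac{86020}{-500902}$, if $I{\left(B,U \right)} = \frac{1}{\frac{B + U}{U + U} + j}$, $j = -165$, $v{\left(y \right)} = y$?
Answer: $- \frac{1086968310457}{287016846} \approx -3787.1$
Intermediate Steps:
$u = 23$
$I{\left(B,U \right)} = \frac{1}{-165 + \frac{B + U}{2 U}}$ ($I{\left(B,U \right)} = \frac{1}{\frac{B + U}{U + U} - 165} = \frac{1}{\frac{B + U}{2 U} - 165} = \frac{1}{-165 + \frac{B + U}{2 U}}$)
$\frac{u}{I{\left(-172,573 \right)}} + \frac{86020}{-500902} = \frac{23}{2 \cdot 573 \frac{1}{-172 - 188517}} + \frac{86020}{-500902} = \frac{23}{2 \cdot 573 \frac{1}{-172 - 188517}} + 86020 \left(- \frac{1}{500902}\right) = \frac{23}{2 \cdot 573 \frac{1}{-188689}} - \frac{43010}{250451} = \frac{23}{2 \cdot 573 \left(- \frac{1}{188689}\right)} - \frac{43010}{250451} = \frac{23}{- \frac{1146}{188689}} - \frac{43010}{250451} = 23 \left(- \frac{188689}{1146}\right) - \frac{43010}{250451} = - \frac{4339847}{1146} - \frac{43010}{250451} = - \frac{1086968310457}{287016846}$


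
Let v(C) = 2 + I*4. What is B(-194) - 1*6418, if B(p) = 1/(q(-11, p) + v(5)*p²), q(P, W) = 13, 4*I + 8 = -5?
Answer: -2656942895/413983 ≈ -6418.0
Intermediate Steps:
I = -13/4 (I = -2 + (¼)*(-5) = -2 - 5/4 = -13/4 ≈ -3.2500)
v(C) = -11 (v(C) = 2 - 13/4*4 = 2 - 13 = -11)
B(p) = 1/(13 - 11*p²)
B(-194) - 1*6418 = -1/(-13 + 11*(-194)²) - 1*6418 = -1/(-13 + 11*37636) - 6418 = -1/(-13 + 413996) - 6418 = -1/413983 - 6418 = -2656942895/413983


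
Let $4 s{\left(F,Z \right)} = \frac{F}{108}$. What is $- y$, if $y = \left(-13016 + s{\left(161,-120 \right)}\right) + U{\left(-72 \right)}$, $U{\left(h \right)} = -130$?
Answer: $\frac{5678911}{432} \approx 13146.0$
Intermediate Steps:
$s{\left(F,Z \right)} = \frac{F}{432}$ ($s{\left(F,Z \right)} = \frac{F \frac{1}{108}}{4} = \frac{\frac{1}{108} F}{4} = \frac{F}{432}$)
$y = - \frac{5678911}{432}$ ($y = \left(-13016 + \frac{1}{432} \cdot 161\right) - 130 = \left(-13016 + \frac{161}{432}\right) - 130 = - \frac{5622751}{432} - 130 = - \frac{5678911}{432} \approx -13146.0$)
$- y = \left(-1\right) \left(- \frac{5678911}{432}\right) = \frac{5678911}{432}$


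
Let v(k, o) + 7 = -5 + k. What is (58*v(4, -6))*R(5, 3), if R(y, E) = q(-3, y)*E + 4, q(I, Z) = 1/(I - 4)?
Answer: -11600/7 ≈ -1657.1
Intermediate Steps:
q(I, Z) = 1/(-4 + I)
v(k, o) = -12 + k (v(k, o) = -7 + (-5 + k) = -12 + k)
R(y, E) = 4 - E/7 (R(y, E) = E/(-4 - 3) + 4 = E/(-7) + 4 = -E/7 + 4 = 4 - E/7)
(58*v(4, -6))*R(5, 3) = (58*(-12 + 4))*(4 - 1/7*3) = (58*(-8))*(4 - 3/7) = -464*25/7 = -11600/7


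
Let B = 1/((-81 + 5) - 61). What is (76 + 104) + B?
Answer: 24659/137 ≈ 179.99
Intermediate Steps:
B = -1/137 (B = 1/(-76 - 61) = 1/(-137) = -1/137 ≈ -0.0072993)
(76 + 104) + B = (76 + 104) - 1/137 = 180 - 1/137 = 24659/137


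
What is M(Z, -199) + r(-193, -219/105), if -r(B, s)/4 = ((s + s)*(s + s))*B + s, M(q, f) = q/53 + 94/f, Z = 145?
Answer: 173697960509/12920075 ≈ 13444.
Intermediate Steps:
M(q, f) = 94/f + q/53 (M(q, f) = q*(1/53) + 94/f = q/53 + 94/f = 94/f + q/53)
r(B, s) = -4*s - 16*B*s² (r(B, s) = -4*(((s + s)*(s + s))*B + s) = -4*(((2*s)*(2*s))*B + s) = -4*((4*s²)*B + s) = -4*(4*B*s² + s) = -4*(s + 4*B*s²) = -4*s - 16*B*s²)
M(Z, -199) + r(-193, -219/105) = (94/(-199) + (1/53)*145) - 4*(-219/105)*(1 + 4*(-193)*(-219/105)) = (94*(-1/199) + 145/53) - 4*(-219*1/105)*(1 + 4*(-193)*(-219*1/105)) = (-94/199 + 145/53) - 4*(-73/35)*(1 + 4*(-193)*(-73/35)) = 23873/10547 - 4*(-73/35)*(1 + 56356/35) = 23873/10547 - 4*(-73/35)*56391/35 = 23873/10547 + 16466172/1225 = 173697960509/12920075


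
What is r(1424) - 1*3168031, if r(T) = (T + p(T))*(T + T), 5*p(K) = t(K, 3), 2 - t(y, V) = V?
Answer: 4434757/5 ≈ 8.8695e+5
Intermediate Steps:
t(y, V) = 2 - V
p(K) = -1/5 (p(K) = (2 - 1*3)/5 = (2 - 3)/5 = (1/5)*(-1) = -1/5)
r(T) = 2*T*(-1/5 + T) (r(T) = (T - 1/5)*(T + T) = (-1/5 + T)*(2*T) = 2*T*(-1/5 + T))
r(1424) - 1*3168031 = (2/5)*1424*(-1 + 5*1424) - 1*3168031 = (2/5)*1424*(-1 + 7120) - 3168031 = (2/5)*1424*7119 - 3168031 = 20274912/5 - 3168031 = 4434757/5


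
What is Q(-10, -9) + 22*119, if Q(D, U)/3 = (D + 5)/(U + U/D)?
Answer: 70736/27 ≈ 2619.9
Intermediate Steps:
Q(D, U) = 3*(5 + D)/(U + U/D) (Q(D, U) = 3*((D + 5)/(U + U/D)) = 3*((5 + D)/(U + U/D)) = 3*(5 + D)/(U + U/D))
Q(-10, -9) + 22*119 = 3*(-10)*(5 - 10)/(-9*(1 - 10)) + 22*119 = 3*(-10)*(-⅑)*(-5)/(-9) + 2618 = 3*(-10)*(-⅑)*(-⅑)*(-5) + 2618 = 50/27 + 2618 = 70736/27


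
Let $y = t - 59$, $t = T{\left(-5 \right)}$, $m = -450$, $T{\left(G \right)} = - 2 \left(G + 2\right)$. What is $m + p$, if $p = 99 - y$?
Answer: $-298$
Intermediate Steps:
$T{\left(G \right)} = -4 - 2 G$ ($T{\left(G \right)} = - 2 \left(2 + G\right) = -4 - 2 G$)
$t = 6$ ($t = -4 - -10 = -4 + 10 = 6$)
$y = -53$ ($y = 6 - 59 = -53$)
$p = 152$ ($p = 99 - -53 = 99 + 53 = 152$)
$m + p = -450 + 152 = -298$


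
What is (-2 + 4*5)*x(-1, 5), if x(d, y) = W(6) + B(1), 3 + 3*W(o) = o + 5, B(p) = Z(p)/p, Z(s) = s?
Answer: 66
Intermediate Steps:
B(p) = 1 (B(p) = p/p = 1)
W(o) = ⅔ + o/3 (W(o) = -1 + (o + 5)/3 = -1 + (5 + o)/3 = -1 + (5/3 + o/3) = ⅔ + o/3)
x(d, y) = 11/3 (x(d, y) = (⅔ + (⅓)*6) + 1 = (⅔ + 2) + 1 = 8/3 + 1 = 11/3)
(-2 + 4*5)*x(-1, 5) = (-2 + 4*5)*(11/3) = (-2 + 20)*(11/3) = 18*(11/3) = 66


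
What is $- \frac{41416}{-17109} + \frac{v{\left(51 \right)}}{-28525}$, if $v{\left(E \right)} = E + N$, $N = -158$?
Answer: $\frac{1183222063}{488034225} \approx 2.4245$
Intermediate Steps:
$v{\left(E \right)} = -158 + E$ ($v{\left(E \right)} = E - 158 = -158 + E$)
$- \frac{41416}{-17109} + \frac{v{\left(51 \right)}}{-28525} = - \frac{41416}{-17109} + \frac{-158 + 51}{-28525} = \left(-41416\right) \left(- \frac{1}{17109}\right) - - \frac{107}{28525} = \frac{41416}{17109} + \frac{107}{28525} = \frac{1183222063}{488034225}$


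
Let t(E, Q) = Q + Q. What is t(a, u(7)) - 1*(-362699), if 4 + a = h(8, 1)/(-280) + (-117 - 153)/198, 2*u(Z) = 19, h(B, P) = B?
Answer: 362718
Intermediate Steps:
u(Z) = 19/2 (u(Z) = (½)*19 = 19/2)
a = -2076/385 (a = -4 + (8/(-280) + (-117 - 153)/198) = -4 + (8*(-1/280) - 270*1/198) = -4 + (-1/35 - 15/11) = -4 - 536/385 = -2076/385 ≈ -5.3922)
t(E, Q) = 2*Q
t(a, u(7)) - 1*(-362699) = 2*(19/2) - 1*(-362699) = 19 + 362699 = 362718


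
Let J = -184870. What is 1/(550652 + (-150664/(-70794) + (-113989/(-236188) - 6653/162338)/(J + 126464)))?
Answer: 2086019400523665816/1148675194394036670141511 ≈ 1.8160e-6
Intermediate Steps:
1/(550652 + (-150664/(-70794) + (-113989/(-236188) - 6653/162338)/(J + 126464))) = 1/(550652 + (-150664/(-70794) + (-113989/(-236188) - 6653/162338)/(-184870 + 126464))) = 1/(550652 + (-150664*(-1/70794) + (-113989*(-1/236188) - 6653*1/162338)/(-58406))) = 1/(550652 + (75332/35397 + (113989/236188 - 6653/162338)*(-1/58406))) = 1/(550652 + (75332/35397 + (8466693759/19171143772)*(-1/58406))) = 1/(550652 + (75332/35397 - 445615461/58932095955128)) = 1/(550652 + 4439456879041229479/2086019400523665816) = 1/(1148675194394036670141511/2086019400523665816) = 2086019400523665816/1148675194394036670141511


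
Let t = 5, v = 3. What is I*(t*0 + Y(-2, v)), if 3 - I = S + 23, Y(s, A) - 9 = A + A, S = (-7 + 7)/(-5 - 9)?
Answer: -300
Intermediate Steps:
S = 0 (S = 0/(-14) = 0*(-1/14) = 0)
Y(s, A) = 9 + 2*A (Y(s, A) = 9 + (A + A) = 9 + 2*A)
I = -20 (I = 3 - (0 + 23) = 3 - 1*23 = 3 - 23 = -20)
I*(t*0 + Y(-2, v)) = -20*(5*0 + (9 + 2*3)) = -20*(0 + (9 + 6)) = -20*(0 + 15) = -20*15 = -300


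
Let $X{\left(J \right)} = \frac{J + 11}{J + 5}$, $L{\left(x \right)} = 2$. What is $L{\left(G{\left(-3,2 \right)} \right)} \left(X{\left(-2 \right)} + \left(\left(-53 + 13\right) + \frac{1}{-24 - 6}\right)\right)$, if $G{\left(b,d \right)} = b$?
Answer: $- \frac{1111}{15} \approx -74.067$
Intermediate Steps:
$X{\left(J \right)} = \frac{11 + J}{5 + J}$
$L{\left(G{\left(-3,2 \right)} \right)} \left(X{\left(-2 \right)} + \left(\left(-53 + 13\right) + \frac{1}{-24 - 6}\right)\right) = 2 \left(\frac{11 - 2}{5 - 2} + \left(\left(-53 + 13\right) + \frac{1}{-24 - 6}\right)\right) = 2 \left(\frac{1}{3} \cdot 9 - \left(40 - \frac{1}{-30}\right)\right) = 2 \left(\frac{1}{3} \cdot 9 - \frac{1201}{30}\right) = 2 \left(3 - \frac{1201}{30}\right) = 2 \left(- \frac{1111}{30}\right) = - \frac{1111}{15}$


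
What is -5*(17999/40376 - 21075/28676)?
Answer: 418481095/289455544 ≈ 1.4458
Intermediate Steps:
-5*(17999/40376 - 21075/28676) = -5*(-83696219/289455544) = 418481095/289455544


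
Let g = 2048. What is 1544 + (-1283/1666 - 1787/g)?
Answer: 2631236933/1705984 ≈ 1542.4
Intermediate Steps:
1544 + (-1283/1666 - 1787/g) = 1544 + (-1283/1666 - 1787/2048) = 1544 - 2802363/1705984 = 2631236933/1705984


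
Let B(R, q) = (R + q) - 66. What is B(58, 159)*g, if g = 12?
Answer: 1812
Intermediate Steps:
B(R, q) = -66 + R + q
B(58, 159)*g = (-66 + 58 + 159)*12 = 151*12 = 1812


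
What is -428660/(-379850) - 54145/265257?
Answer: 9313808737/10075787145 ≈ 0.92438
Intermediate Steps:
-428660/(-379850) - 54145/265257 = -428660*(-1/379850) - 54145*1/265257 = 42866/37985 - 54145/265257 = 9313808737/10075787145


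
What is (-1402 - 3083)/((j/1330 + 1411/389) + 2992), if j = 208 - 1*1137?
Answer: -178492650/119191253 ≈ -1.4975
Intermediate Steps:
j = -929 (j = 208 - 1137 = -929)
(-1402 - 3083)/((j/1330 + 1411/389) + 2992) = (-1402 - 3083)/((-929/1330 + 1411/389) + 2992) = -4485/((-929*1/1330 + 1411*(1/389)) + 2992) = -4485/((-929/1330 + 1411/389) + 2992) = -4485/(1515249/517370 + 2992) = -4485/1549486289/517370 = -4485*517370/1549486289 = -178492650/119191253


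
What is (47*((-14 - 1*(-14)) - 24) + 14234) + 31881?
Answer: 44987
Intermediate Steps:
(47*((-14 - 1*(-14)) - 24) + 14234) + 31881 = (47*((-14 + 14) - 24) + 14234) + 31881 = (47*(0 - 24) + 14234) + 31881 = (47*(-24) + 14234) + 31881 = (-1128 + 14234) + 31881 = 13106 + 31881 = 44987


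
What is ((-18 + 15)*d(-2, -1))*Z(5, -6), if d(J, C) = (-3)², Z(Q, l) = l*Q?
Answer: 810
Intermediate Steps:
Z(Q, l) = Q*l
d(J, C) = 9
((-18 + 15)*d(-2, -1))*Z(5, -6) = ((-18 + 15)*9)*(5*(-6)) = -3*9*(-30) = -27*(-30) = 810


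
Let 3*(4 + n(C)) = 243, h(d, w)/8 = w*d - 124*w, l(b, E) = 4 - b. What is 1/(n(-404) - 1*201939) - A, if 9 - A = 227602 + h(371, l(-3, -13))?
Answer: 48734533349/201862 ≈ 2.4143e+5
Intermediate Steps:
h(d, w) = -992*w + 8*d*w (h(d, w) = 8*(w*d - 124*w) = 8*(d*w - 124*w) = 8*(-124*w + d*w) = -992*w + 8*d*w)
n(C) = 77 (n(C) = -4 + (⅓)*243 = -4 + 81 = 77)
A = -241425 (A = 9 - (227602 + 8*(4 - 1*(-3))*(-124 + 371)) = 9 - (227602 + 8*(4 + 3)*247) = 9 - (227602 + 8*7*247) = 9 - (227602 + 13832) = 9 - 1*241434 = 9 - 241434 = -241425)
1/(n(-404) - 1*201939) - A = 1/(77 - 1*201939) - 1*(-241425) = 1/(77 - 201939) + 241425 = 1/(-201862) + 241425 = -1/201862 + 241425 = 48734533349/201862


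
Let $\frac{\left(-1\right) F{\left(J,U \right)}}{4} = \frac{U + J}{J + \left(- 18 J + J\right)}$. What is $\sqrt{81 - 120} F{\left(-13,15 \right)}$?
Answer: $- \frac{i \sqrt{39}}{26} \approx - 0.24019 i$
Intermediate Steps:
$F{\left(J,U \right)} = \frac{J + U}{4 J}$ ($F{\left(J,U \right)} = - 4 \frac{U + J}{J + \left(- 18 J + J\right)} = - 4 \frac{J + U}{J - 17 J} = - 4 \frac{J + U}{\left(-16\right) J} = - 4 \left(J + U\right) \left(- \frac{1}{16 J}\right) = - 4 \left(- \frac{J + U}{16 J}\right) = \frac{J + U}{4 J}$)
$\sqrt{81 - 120} F{\left(-13,15 \right)} = \sqrt{81 - 120} \frac{-13 + 15}{4 \left(-13\right)} = \sqrt{-39} \cdot \frac{1}{4} \left(- \frac{1}{13}\right) 2 = i \sqrt{39} \left(- \frac{1}{26}\right) = - \frac{i \sqrt{39}}{26}$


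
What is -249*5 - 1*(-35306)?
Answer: 34061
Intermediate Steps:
-249*5 - 1*(-35306) = -1245 + 35306 = 34061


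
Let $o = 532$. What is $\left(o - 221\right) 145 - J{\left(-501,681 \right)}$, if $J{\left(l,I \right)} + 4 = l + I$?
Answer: $44919$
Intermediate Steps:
$J{\left(l,I \right)} = -4 + I + l$ ($J{\left(l,I \right)} = -4 + \left(l + I\right) = -4 + \left(I + l\right) = -4 + I + l$)
$\left(o - 221\right) 145 - J{\left(-501,681 \right)} = \left(532 - 221\right) 145 - \left(-4 + 681 - 501\right) = 311 \cdot 145 - 176 = 45095 - 176 = 44919$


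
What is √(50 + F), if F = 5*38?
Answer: 4*√15 ≈ 15.492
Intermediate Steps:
F = 190
√(50 + F) = √(50 + 190) = √240 = 4*√15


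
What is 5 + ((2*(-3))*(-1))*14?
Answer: 89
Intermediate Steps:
5 + ((2*(-3))*(-1))*14 = 5 - 6*(-1)*14 = 5 + 6*14 = 5 + 84 = 89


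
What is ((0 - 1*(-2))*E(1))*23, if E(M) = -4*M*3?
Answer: -552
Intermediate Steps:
E(M) = -12*M
((0 - 1*(-2))*E(1))*23 = ((0 - 1*(-2))*(-12*1))*23 = ((0 + 2)*(-12))*23 = (2*(-12))*23 = -24*23 = -552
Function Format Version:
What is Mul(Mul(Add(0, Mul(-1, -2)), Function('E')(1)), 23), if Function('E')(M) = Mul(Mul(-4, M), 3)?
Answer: -552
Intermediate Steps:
Function('E')(M) = Mul(-12, M)
Mul(Mul(Add(0, Mul(-1, -2)), Function('E')(1)), 23) = Mul(Mul(Add(0, Mul(-1, -2)), Mul(-12, 1)), 23) = Mul(Mul(Add(0, 2), -12), 23) = Mul(Mul(2, -12), 23) = Mul(-24, 23) = -552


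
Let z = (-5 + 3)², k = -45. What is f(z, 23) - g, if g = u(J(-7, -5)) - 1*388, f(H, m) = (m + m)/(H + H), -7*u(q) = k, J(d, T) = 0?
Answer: 10845/28 ≈ 387.32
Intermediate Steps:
u(q) = 45/7 (u(q) = -⅐*(-45) = 45/7)
z = 4 (z = (-2)² = 4)
f(H, m) = m/H (f(H, m) = (2*m)/((2*H)) = (2*m)*(1/(2*H)) = m/H)
g = -2671/7 (g = 45/7 - 1*388 = 45/7 - 388 = -2671/7 ≈ -381.57)
f(z, 23) - g = 23/4 - 1*(-2671/7) = 23*(¼) + 2671/7 = 23/4 + 2671/7 = 10845/28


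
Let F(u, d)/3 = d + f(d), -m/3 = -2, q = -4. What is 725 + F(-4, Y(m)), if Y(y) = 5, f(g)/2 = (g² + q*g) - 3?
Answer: 752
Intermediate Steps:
f(g) = -6 - 8*g + 2*g² (f(g) = 2*((g² - 4*g) - 3) = 2*(-3 + g² - 4*g) = -6 - 8*g + 2*g²)
m = 6 (m = -3*(-2) = 6)
F(u, d) = -18 - 21*d + 6*d² (F(u, d) = 3*(d + (-6 - 8*d + 2*d²)) = 3*(-6 - 7*d + 2*d²) = -18 - 21*d + 6*d²)
725 + F(-4, Y(m)) = 725 + (-18 - 21*5 + 6*5²) = 725 + (-18 - 105 + 6*25) = 725 + (-18 - 105 + 150) = 725 + 27 = 752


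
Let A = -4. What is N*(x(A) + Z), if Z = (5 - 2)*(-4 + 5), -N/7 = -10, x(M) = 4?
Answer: 490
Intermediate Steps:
N = 70 (N = -7*(-10) = 70)
Z = 3 (Z = 3*1 = 3)
N*(x(A) + Z) = 70*(4 + 3) = 70*7 = 490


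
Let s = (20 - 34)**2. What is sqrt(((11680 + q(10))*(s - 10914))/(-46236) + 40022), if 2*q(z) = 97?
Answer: sqrt(2538052340505)/7706 ≈ 206.74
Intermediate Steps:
s = 196 (s = (-14)**2 = 196)
q(z) = 97/2 (q(z) = (1/2)*97 = 97/2)
sqrt(((11680 + q(10))*(s - 10914))/(-46236) + 40022) = sqrt(((11680 + 97/2)*(196 - 10914))/(-46236) + 40022) = sqrt(((23457/2)*(-10718))*(-1/46236) + 40022) = sqrt(-125706063*(-1/46236) + 40022) = sqrt(41902021/15412 + 40022) = sqrt(658721085/15412) = sqrt(2538052340505)/7706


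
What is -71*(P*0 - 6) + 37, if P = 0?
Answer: 463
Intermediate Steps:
-71*(P*0 - 6) + 37 = -71*(0*0 - 6) + 37 = -71*(0 - 6) + 37 = -71*(-6) + 37 = 426 + 37 = 463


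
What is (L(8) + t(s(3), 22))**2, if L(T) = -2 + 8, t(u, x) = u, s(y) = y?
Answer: 81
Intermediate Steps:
L(T) = 6
(L(8) + t(s(3), 22))**2 = (6 + 3)**2 = 9**2 = 81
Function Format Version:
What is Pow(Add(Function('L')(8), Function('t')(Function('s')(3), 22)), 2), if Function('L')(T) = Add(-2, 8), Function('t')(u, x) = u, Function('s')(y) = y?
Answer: 81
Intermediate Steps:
Function('L')(T) = 6
Pow(Add(Function('L')(8), Function('t')(Function('s')(3), 22)), 2) = Pow(Add(6, 3), 2) = Pow(9, 2) = 81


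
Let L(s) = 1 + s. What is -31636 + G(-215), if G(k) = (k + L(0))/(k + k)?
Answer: -6801633/215 ≈ -31636.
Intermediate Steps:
G(k) = (1 + k)/(2*k) (G(k) = (k + (1 + 0))/(k + k) = (k + 1)/((2*k)) = (1 + k)*(1/(2*k)) = (1 + k)/(2*k))
-31636 + G(-215) = -31636 + (1/2)*(1 - 215)/(-215) = -31636 + (1/2)*(-1/215)*(-214) = -31636 + 107/215 = -6801633/215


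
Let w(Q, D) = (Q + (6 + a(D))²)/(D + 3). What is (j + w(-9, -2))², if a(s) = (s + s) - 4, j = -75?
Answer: 6400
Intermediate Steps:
a(s) = -4 + 2*s (a(s) = 2*s - 4 = -4 + 2*s)
w(Q, D) = (Q + (2 + 2*D)²)/(3 + D) (w(Q, D) = (Q + (6 + (-4 + 2*D))²)/(D + 3) = (Q + (2 + 2*D)²)/(3 + D))
(j + w(-9, -2))² = (-75 + (-9 + 4*(1 - 2)²)/(3 - 2))² = (-75 + (-9 + 4*(-1)²)/1)² = (-75 + 1*(-9 + 4*1))² = (-75 + 1*(-9 + 4))² = (-75 + 1*(-5))² = (-75 - 5)² = (-80)² = 6400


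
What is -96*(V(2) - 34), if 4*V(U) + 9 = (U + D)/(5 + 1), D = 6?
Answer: 3448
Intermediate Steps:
V(U) = -2 + U/24 (V(U) = -9/4 + ((U + 6)/(5 + 1))/4 = -9/4 + ((6 + U)/6)/4 = -9/4 + ((6 + U)*(1/6))/4 = -9/4 + (1 + U/6)/4 = -9/4 + (1/4 + U/24) = -2 + U/24)
-96*(V(2) - 34) = -96*((-2 + (1/24)*2) - 34) = -96*((-2 + 1/12) - 34) = -96*(-23/12 - 34) = -96*(-431/12) = 3448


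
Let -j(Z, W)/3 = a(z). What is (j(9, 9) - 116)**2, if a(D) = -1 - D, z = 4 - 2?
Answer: 11449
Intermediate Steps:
z = 2
j(Z, W) = 9 (j(Z, W) = -3*(-1 - 1*2) = -3*(-1 - 2) = -3*(-3) = 9)
(j(9, 9) - 116)**2 = (9 - 116)**2 = (-107)**2 = 11449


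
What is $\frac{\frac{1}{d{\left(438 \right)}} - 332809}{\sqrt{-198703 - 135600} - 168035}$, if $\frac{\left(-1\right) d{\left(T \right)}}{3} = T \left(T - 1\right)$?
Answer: $\frac{32112314957126705}{16213674301897104} + \frac{191104918363 i \sqrt{334303}}{16213674301897104} \approx 1.9806 + 0.0068149 i$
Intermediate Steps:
$d{\left(T \right)} = - 3 T \left(-1 + T\right)$ ($d{\left(T \right)} = - 3 T \left(T - 1\right) = - 3 T \left(-1 + T\right)$)
$\frac{\frac{1}{d{\left(438 \right)}} - 332809}{\sqrt{-198703 - 135600} - 168035} = \frac{\frac{1}{3 \cdot 438 \left(1 - 438\right)} - 332809}{\sqrt{-198703 - 135600} - 168035} = \frac{\frac{1}{3 \cdot 438 \left(1 - 438\right)} - 332809}{\sqrt{-334303} - 168035} = \frac{\frac{1}{3 \cdot 438 \left(-437\right)} - 332809}{i \sqrt{334303} - 168035} = \frac{\frac{1}{-574218} - 332809}{-168035 + i \sqrt{334303}} = \frac{- \frac{1}{574218} - 332809}{-168035 + i \sqrt{334303}} = - \frac{191104918363}{574218 \left(-168035 + i \sqrt{334303}\right)}$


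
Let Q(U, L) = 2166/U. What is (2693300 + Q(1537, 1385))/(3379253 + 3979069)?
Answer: 2069802133/5654870457 ≈ 0.36602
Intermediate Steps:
(2693300 + Q(1537, 1385))/(3379253 + 3979069) = (2693300 + 2166/1537)/(3379253 + 3979069) = (2693300 + 2166*(1/1537))/7358322 = (2693300 + 2166/1537)*(1/7358322) = (4139604266/1537)*(1/7358322) = 2069802133/5654870457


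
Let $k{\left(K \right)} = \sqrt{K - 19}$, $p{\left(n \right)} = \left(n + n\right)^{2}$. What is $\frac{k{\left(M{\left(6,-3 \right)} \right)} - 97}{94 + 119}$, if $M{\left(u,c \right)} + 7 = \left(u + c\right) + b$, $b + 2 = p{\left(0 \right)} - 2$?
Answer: $- \frac{97}{213} + \frac{i \sqrt{3}}{71} \approx -0.4554 + 0.024395 i$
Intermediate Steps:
$p{\left(n \right)} = 4 n^{2}$ ($p{\left(n \right)} = \left(2 n\right)^{2} = 4 n^{2}$)
$b = -4$ ($b = -2 - \left(2 - 4 \cdot 0^{2}\right) = -2 + \left(4 \cdot 0 - 2\right) = -2 + \left(0 - 2\right) = -2 - 2 = -4$)
$M{\left(u,c \right)} = -11 + c + u$ ($M{\left(u,c \right)} = -7 - \left(4 - c - u\right) = -7 + \left(-4 + c + u\right) = -11 + c + u$)
$k{\left(K \right)} = \sqrt{-19 + K}$
$\frac{k{\left(M{\left(6,-3 \right)} \right)} - 97}{94 + 119} = \frac{\sqrt{-19 - 8} - 97}{94 + 119} = \frac{\sqrt{-19 - 8} - 97}{213} = \left(\sqrt{-27} - 97\right) \frac{1}{213} = \left(3 i \sqrt{3} - 97\right) \frac{1}{213} = \left(-97 + 3 i \sqrt{3}\right) \frac{1}{213} = - \frac{97}{213} + \frac{i \sqrt{3}}{71}$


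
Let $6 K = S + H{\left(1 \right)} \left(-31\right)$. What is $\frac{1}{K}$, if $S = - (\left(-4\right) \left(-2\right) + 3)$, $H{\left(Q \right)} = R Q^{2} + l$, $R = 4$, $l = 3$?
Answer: $- \frac{1}{38} \approx -0.026316$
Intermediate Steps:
$H{\left(Q \right)} = 3 + 4 Q^{2}$ ($H{\left(Q \right)} = 4 Q^{2} + 3 = 3 + 4 Q^{2}$)
$S = -11$ ($S = - (8 + 3) = \left(-1\right) 11 = -11$)
$K = -38$ ($K = \frac{-11 + \left(3 + 4 \cdot 1^{2}\right) \left(-31\right)}{6} = \frac{-11 + \left(3 + 4 \cdot 1\right) \left(-31\right)}{6} = \frac{-11 + \left(3 + 4\right) \left(-31\right)}{6} = \frac{-11 + 7 \left(-31\right)}{6} = \frac{-11 - 217}{6} = \frac{1}{6} \left(-228\right) = -38$)
$\frac{1}{K} = \frac{1}{-38} = - \frac{1}{38}$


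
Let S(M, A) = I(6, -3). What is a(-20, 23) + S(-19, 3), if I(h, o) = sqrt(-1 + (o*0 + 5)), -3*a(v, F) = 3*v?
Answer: 22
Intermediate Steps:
a(v, F) = -v
I(h, o) = 2 (I(h, o) = sqrt(-1 + (0 + 5)) = sqrt(-1 + 5) = sqrt(4) = 2)
S(M, A) = 2
a(-20, 23) + S(-19, 3) = -1*(-20) + 2 = 20 + 2 = 22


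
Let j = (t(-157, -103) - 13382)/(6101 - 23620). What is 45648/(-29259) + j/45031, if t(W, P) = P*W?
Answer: -4001300174447/2564707687339 ≈ -1.5601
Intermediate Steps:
j = -2789/17519 (j = (-103*(-157) - 13382)/(6101 - 23620) = (16171 - 13382)/(-17519) = 2789*(-1/17519) = -2789/17519 ≈ -0.15920)
45648/(-29259) + j/45031 = 45648/(-29259) - 2789/17519/45031 = 45648*(-1/29259) - 2789/17519*1/45031 = -5072/3251 - 2789/788898089 = -4001300174447/2564707687339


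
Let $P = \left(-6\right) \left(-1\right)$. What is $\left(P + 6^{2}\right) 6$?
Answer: $252$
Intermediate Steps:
$P = 6$
$\left(P + 6^{2}\right) 6 = \left(6 + 6^{2}\right) 6 = \left(6 + 36\right) 6 = 42 \cdot 6 = 252$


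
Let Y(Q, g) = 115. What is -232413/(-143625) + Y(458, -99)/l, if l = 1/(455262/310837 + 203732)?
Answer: 348659687715424477/14881321375 ≈ 2.3429e+7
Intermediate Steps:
l = 310837/63327898946 (l = 1/(455262*(1/310837) + 203732) = 1/(455262/310837 + 203732) = 1/(63327898946/310837) = 310837/63327898946 ≈ 4.9084e-6)
-232413/(-143625) + Y(458, -99)/l = -232413/(-143625) + 115/(310837/63327898946) = -232413*(-1/143625) + 115*(63327898946/310837) = 77471/47875 + 7282708378790/310837 = 348659687715424477/14881321375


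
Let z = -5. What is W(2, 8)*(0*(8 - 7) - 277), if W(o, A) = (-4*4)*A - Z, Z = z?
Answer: 34071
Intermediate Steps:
Z = -5
W(o, A) = 5 - 16*A (W(o, A) = (-4*4)*A - 1*(-5) = -16*A + 5 = 5 - 16*A)
W(2, 8)*(0*(8 - 7) - 277) = (5 - 16*8)*(0*(8 - 7) - 277) = (5 - 128)*(0*1 - 277) = -123*(0 - 277) = -123*(-277) = 34071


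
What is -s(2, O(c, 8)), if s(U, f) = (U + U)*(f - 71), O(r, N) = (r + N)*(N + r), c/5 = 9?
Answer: -10952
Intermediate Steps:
c = 45 (c = 5*9 = 45)
O(r, N) = (N + r)² (O(r, N) = (N + r)*(N + r) = (N + r)²)
s(U, f) = 2*U*(-71 + f) (s(U, f) = (2*U)*(-71 + f) = 2*U*(-71 + f))
-s(2, O(c, 8)) = -2*2*(-71 + (8 + 45)²) = -2*2*(-71 + 53²) = -2*2*(-71 + 2809) = -2*2*2738 = -1*10952 = -10952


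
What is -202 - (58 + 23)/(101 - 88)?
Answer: -2707/13 ≈ -208.23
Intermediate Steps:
-202 - (58 + 23)/(101 - 88) = -202 - 81/13 = -2707/13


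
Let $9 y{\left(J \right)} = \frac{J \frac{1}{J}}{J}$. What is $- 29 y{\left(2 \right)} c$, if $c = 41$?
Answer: $- \frac{1189}{18} \approx -66.056$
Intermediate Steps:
$y{\left(J \right)} = \frac{1}{9 J}$ ($y{\left(J \right)} = \frac{\frac{J}{J} \frac{1}{J}}{9} = \frac{1 \frac{1}{J}}{9} = \frac{1}{9 J}$)
$- 29 y{\left(2 \right)} c = - 29 \frac{1}{9 \cdot 2} \cdot 41 = - 29 \cdot \frac{1}{9} \cdot \frac{1}{2} \cdot 41 = \left(-29\right) \frac{1}{18} \cdot 41 = \left(- \frac{29}{18}\right) 41 = - \frac{1189}{18}$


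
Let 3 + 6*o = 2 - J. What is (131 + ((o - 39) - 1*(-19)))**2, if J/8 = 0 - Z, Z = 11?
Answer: 63001/4 ≈ 15750.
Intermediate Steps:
J = -88 (J = 8*(0 - 1*11) = 8*(0 - 11) = 8*(-11) = -88)
o = 29/2 (o = -1/2 + (2 - 1*(-88))/6 = -1/2 + (2 + 88)/6 = -1/2 + (1/6)*90 = -1/2 + 15 = 29/2 ≈ 14.500)
(131 + ((o - 39) - 1*(-19)))**2 = (131 + ((29/2 - 39) - 1*(-19)))**2 = (131 + (-49/2 + 19))**2 = (131 - 11/2)**2 = (251/2)**2 = 63001/4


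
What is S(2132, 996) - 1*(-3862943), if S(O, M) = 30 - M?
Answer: 3861977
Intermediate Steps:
S(2132, 996) - 1*(-3862943) = (30 - 1*996) - 1*(-3862943) = (30 - 996) + 3862943 = -966 + 3862943 = 3861977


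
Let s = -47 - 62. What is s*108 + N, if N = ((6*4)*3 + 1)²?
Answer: -6443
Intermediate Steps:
s = -109
N = 5329 (N = (24*3 + 1)² = (72 + 1)² = 73² = 5329)
s*108 + N = -109*108 + 5329 = -11772 + 5329 = -6443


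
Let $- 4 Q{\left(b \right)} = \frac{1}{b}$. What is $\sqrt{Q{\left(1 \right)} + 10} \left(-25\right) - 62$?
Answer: $-62 - \frac{25 \sqrt{39}}{2} \approx -140.06$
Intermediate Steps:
$Q{\left(b \right)} = - \frac{1}{4 b}$
$\sqrt{Q{\left(1 \right)} + 10} \left(-25\right) - 62 = \sqrt{- \frac{1}{4 \cdot 1} + 10} \left(-25\right) - 62 = \sqrt{\left(- \frac{1}{4}\right) 1 + 10} \left(-25\right) - 62 = \sqrt{- \frac{1}{4} + 10} \left(-25\right) - 62 = \sqrt{\frac{39}{4}} \left(-25\right) - 62 = \frac{\sqrt{39}}{2} \left(-25\right) - 62 = - \frac{25 \sqrt{39}}{2} - 62 = -62 - \frac{25 \sqrt{39}}{2}$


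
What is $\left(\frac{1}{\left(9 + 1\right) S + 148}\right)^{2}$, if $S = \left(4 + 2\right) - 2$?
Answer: $\frac{1}{35344} \approx 2.8293 \cdot 10^{-5}$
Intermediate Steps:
$S = 4$ ($S = 6 - 2 = 4$)
$\left(\frac{1}{\left(9 + 1\right) S + 148}\right)^{2} = \left(\frac{1}{\left(9 + 1\right) 4 + 148}\right)^{2} = \left(\frac{1}{10 \cdot 4 + 148}\right)^{2} = \left(\frac{1}{40 + 148}\right)^{2} = \left(\frac{1}{188}\right)^{2} = \frac{1}{35344}$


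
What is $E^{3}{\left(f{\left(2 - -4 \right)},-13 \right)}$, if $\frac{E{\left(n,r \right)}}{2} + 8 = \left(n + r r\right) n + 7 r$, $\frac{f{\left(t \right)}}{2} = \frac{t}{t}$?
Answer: $114791256$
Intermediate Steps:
$f{\left(t \right)} = 2$ ($f{\left(t \right)} = 2 \frac{t}{t} = 2 \cdot 1 = 2$)
$E{\left(n,r \right)} = -16 + 14 r + 2 n \left(n + r^{2}\right)$ ($E{\left(n,r \right)} = -16 + 2 \left(\left(n + r r\right) n + 7 r\right) = -16 + 2 \left(\left(n + r^{2}\right) n + 7 r\right) = -16 + 2 \left(n \left(n + r^{2}\right) + 7 r\right) = -16 + 2 \left(7 r + n \left(n + r^{2}\right)\right) = -16 + \left(14 r + 2 n \left(n + r^{2}\right)\right) = -16 + 14 r + 2 n \left(n + r^{2}\right)$)
$E^{3}{\left(f{\left(2 - -4 \right)},-13 \right)} = \left(-16 + 2 \cdot 2^{2} + 14 \left(-13\right) + 2 \cdot 2 \left(-13\right)^{2}\right)^{3} = \left(-16 + 2 \cdot 4 - 182 + 2 \cdot 2 \cdot 169\right)^{3} = \left(-16 + 8 - 182 + 676\right)^{3} = 486^{3} = 114791256$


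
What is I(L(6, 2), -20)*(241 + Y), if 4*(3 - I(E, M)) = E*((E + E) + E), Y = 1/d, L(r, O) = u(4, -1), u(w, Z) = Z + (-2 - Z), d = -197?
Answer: 0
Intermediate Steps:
u(w, Z) = -2
L(r, O) = -2
Y = -1/197 (Y = 1/(-197) = -1/197 ≈ -0.0050761)
I(E, M) = 3 - 3*E²/4 (I(E, M) = 3 - E*((E + E) + E)/4 = 3 - E*(2*E + E)/4 = 3 - E*3*E/4 = 3 - 3*E²/4)
I(L(6, 2), -20)*(241 + Y) = (3 - ¾*(-2)²)*(241 - 1/197) = (3 - ¾*4)*(47476/197) = (3 - 3)*(47476/197) = 0*(47476/197) = 0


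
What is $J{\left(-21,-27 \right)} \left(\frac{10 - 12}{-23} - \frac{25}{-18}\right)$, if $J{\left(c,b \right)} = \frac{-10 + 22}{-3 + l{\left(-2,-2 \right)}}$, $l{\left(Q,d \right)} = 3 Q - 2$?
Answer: $- \frac{1222}{759} \approx -1.61$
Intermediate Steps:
$l{\left(Q,d \right)} = -2 + 3 Q$
$J{\left(c,b \right)} = - \frac{12}{11}$ ($J{\left(c,b \right)} = \frac{-10 + 22}{-3 + \left(-2 + 3 \left(-2\right)\right)} = \frac{12}{-3 - 8} = \frac{12}{-11} = 12 \left(- \frac{1}{11}\right) = - \frac{12}{11}$)
$J{\left(-21,-27 \right)} \left(\frac{10 - 12}{-23} - \frac{25}{-18}\right) = - \frac{12 \left(\frac{10 - 12}{-23} - \frac{25}{-18}\right)}{11} = - \frac{12 \left(\left(10 - 12\right) \left(- \frac{1}{23}\right) - - \frac{25}{18}\right)}{11} = - \frac{12 \left(\left(-2\right) \left(- \frac{1}{23}\right) + \frac{25}{18}\right)}{11} = - \frac{12 \left(\frac{2}{23} + \frac{25}{18}\right)}{11} = \left(- \frac{12}{11}\right) \frac{611}{414} = - \frac{1222}{759}$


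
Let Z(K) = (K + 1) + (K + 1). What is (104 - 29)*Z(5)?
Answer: 900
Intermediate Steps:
Z(K) = 2 + 2*K (Z(K) = (1 + K) + (1 + K) = 2 + 2*K)
(104 - 29)*Z(5) = (104 - 29)*(2 + 2*5) = 75*(2 + 10) = 75*12 = 900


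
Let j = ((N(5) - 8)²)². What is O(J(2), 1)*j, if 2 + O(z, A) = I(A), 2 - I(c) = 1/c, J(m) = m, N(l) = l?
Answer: -81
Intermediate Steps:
I(c) = 2 - 1/c
O(z, A) = -1/A (O(z, A) = -2 + (2 - 1/A) = -1/A)
j = 81 (j = ((5 - 8)²)² = ((-3)²)² = 9² = 81)
O(J(2), 1)*j = -1/1*81 = -1*1*81 = -1*81 = -81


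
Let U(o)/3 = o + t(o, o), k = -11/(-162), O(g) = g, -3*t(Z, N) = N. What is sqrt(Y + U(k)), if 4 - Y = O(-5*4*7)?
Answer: 5*sqrt(467)/9 ≈ 12.006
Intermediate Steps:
t(Z, N) = -N/3
Y = 144 (Y = 4 - (-5*4)*7 = 4 - (-20)*7 = 4 - 1*(-140) = 4 + 140 = 144)
k = 11/162 (k = -11*(-1/162) = 11/162 ≈ 0.067901)
U(o) = 2*o (U(o) = 3*(o - o/3) = 3*(2*o/3) = 2*o)
sqrt(Y + U(k)) = sqrt(144 + 2*(11/162)) = sqrt(144 + 11/81) = sqrt(11675/81) = 5*sqrt(467)/9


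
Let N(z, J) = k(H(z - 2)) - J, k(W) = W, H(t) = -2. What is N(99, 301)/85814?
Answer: -303/85814 ≈ -0.0035309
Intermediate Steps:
N(z, J) = -2 - J
N(99, 301)/85814 = (-2 - 1*301)/85814 = (-2 - 301)*(1/85814) = -303*1/85814 = -303/85814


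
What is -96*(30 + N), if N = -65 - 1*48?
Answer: 7968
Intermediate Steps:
N = -113 (N = -65 - 48 = -113)
-96*(30 + N) = -96*(30 - 113) = -96*(-83) = 7968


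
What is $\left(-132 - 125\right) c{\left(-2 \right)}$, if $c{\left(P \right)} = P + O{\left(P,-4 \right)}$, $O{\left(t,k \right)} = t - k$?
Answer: $0$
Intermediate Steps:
$c{\left(P \right)} = 4 + 2 P$ ($c{\left(P \right)} = P + \left(P - -4\right) = P + \left(P + 4\right) = P + \left(4 + P\right) = 4 + 2 P$)
$\left(-132 - 125\right) c{\left(-2 \right)} = \left(-132 - 125\right) \left(4 + 2 \left(-2\right)\right) = - 257 \left(4 - 4\right) = \left(-257\right) 0 = 0$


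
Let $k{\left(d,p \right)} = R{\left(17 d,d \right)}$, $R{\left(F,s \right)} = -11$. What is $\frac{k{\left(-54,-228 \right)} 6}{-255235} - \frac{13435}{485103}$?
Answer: $- \frac{3397065427}{123815264205} \approx -0.027437$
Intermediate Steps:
$k{\left(d,p \right)} = -11$
$\frac{k{\left(-54,-228 \right)} 6}{-255235} - \frac{13435}{485103} = \frac{\left(-11\right) 6}{-255235} - \frac{13435}{485103} = \left(-66\right) \left(- \frac{1}{255235}\right) - \frac{13435}{485103} = \frac{66}{255235} - \frac{13435}{485103} = - \frac{3397065427}{123815264205}$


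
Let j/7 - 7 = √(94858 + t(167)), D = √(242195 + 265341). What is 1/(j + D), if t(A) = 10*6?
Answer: 1/(49 + 4*√31721 + 7*√94918) ≈ 0.00034270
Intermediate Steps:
t(A) = 60
D = 4*√31721 (D = √507536 = 4*√31721 ≈ 712.42)
j = 49 + 7*√94918 (j = 49 + 7*√(94858 + 60) = 49 + 7*√94918 ≈ 2205.6)
1/(j + D) = 1/((49 + 7*√94918) + 4*√31721) = 1/(49 + 4*√31721 + 7*√94918)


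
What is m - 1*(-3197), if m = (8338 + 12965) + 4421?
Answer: 28921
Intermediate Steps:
m = 25724 (m = 21303 + 4421 = 25724)
m - 1*(-3197) = 25724 - 1*(-3197) = 25724 + 3197 = 28921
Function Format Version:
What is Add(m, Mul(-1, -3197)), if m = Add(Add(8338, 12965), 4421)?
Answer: 28921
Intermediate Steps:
m = 25724 (m = Add(21303, 4421) = 25724)
Add(m, Mul(-1, -3197)) = Add(25724, Mul(-1, -3197)) = Add(25724, 3197) = 28921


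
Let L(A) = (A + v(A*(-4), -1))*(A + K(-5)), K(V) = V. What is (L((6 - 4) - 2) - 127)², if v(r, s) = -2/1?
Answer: 13689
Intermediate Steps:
v(r, s) = -2 (v(r, s) = -2*1 = -2)
L(A) = (-5 + A)*(-2 + A) (L(A) = (A - 2)*(A - 5) = (-2 + A)*(-5 + A) = (-5 + A)*(-2 + A))
(L((6 - 4) - 2) - 127)² = ((10 + ((6 - 4) - 2)² - 7*((6 - 4) - 2)) - 127)² = ((10 + (2 - 2)² - 7*(2 - 2)) - 127)² = ((10 + 0² - 7*0) - 127)² = ((10 + 0 + 0) - 127)² = (10 - 127)² = (-117)² = 13689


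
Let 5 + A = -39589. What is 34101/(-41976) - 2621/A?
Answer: -68898661/92333208 ≈ -0.74620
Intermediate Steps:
A = -39594 (A = -5 - 39589 = -39594)
34101/(-41976) - 2621/A = 34101/(-41976) - 2621/(-39594) = 34101*(-1/41976) - 2621*(-1/39594) = -3789/4664 + 2621/39594 = -68898661/92333208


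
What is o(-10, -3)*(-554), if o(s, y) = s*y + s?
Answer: -11080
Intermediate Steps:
o(s, y) = s + s*y
o(-10, -3)*(-554) = -10*(1 - 3)*(-554) = -10*(-2)*(-554) = 20*(-554) = -11080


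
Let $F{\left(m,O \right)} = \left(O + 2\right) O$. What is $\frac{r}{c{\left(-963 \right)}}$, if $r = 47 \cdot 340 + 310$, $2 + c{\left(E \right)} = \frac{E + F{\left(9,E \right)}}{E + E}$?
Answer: $- \frac{8145}{241} \approx -33.797$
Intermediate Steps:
$F{\left(m,O \right)} = O \left(2 + O\right)$ ($F{\left(m,O \right)} = \left(2 + O\right) O = O \left(2 + O\right)$)
$c{\left(E \right)} = -2 + \frac{E + E \left(2 + E\right)}{2 E}$ ($c{\left(E \right)} = -2 + \frac{E + E \left(2 + E\right)}{E + E} = -2 + \frac{E + E \left(2 + E\right)}{2 E}$)
$r = 16290$ ($r = 15980 + 310 = 16290$)
$\frac{r}{c{\left(-963 \right)}} = \frac{16290}{- \frac{1}{2} + \frac{1}{2} \left(-963\right)} = \frac{16290}{- \frac{1}{2} - \frac{963}{2}} = \frac{16290}{-482} = 16290 \left(- \frac{1}{482}\right) = - \frac{8145}{241}$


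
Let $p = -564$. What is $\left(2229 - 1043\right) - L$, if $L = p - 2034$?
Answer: $3784$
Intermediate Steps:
$L = -2598$ ($L = -564 - 2034 = -2598$)
$\left(2229 - 1043\right) - L = \left(2229 - 1043\right) - -2598 = \left(2229 - 1043\right) + 2598 = 1186 + 2598 = 3784$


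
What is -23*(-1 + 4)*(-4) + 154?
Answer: 430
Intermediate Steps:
-23*(-1 + 4)*(-4) + 154 = -69*(-4) + 154 = -23*(-12) + 154 = 276 + 154 = 430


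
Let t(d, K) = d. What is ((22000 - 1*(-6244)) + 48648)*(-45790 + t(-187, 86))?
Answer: -3535263484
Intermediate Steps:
((22000 - 1*(-6244)) + 48648)*(-45790 + t(-187, 86)) = ((22000 - 1*(-6244)) + 48648)*(-45790 - 187) = ((22000 + 6244) + 48648)*(-45977) = (28244 + 48648)*(-45977) = 76892*(-45977) = -3535263484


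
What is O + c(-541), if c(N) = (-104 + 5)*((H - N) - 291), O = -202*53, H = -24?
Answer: -33080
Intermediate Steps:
O = -10706
c(N) = 31185 + 99*N (c(N) = (-104 + 5)*((-24 - N) - 291) = -99*(-315 - N) = 31185 + 99*N)
O + c(-541) = -10706 + (31185 + 99*(-541)) = -10706 + (31185 - 53559) = -10706 - 22374 = -33080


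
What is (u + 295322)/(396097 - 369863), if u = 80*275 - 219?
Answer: 317103/26234 ≈ 12.087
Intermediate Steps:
u = 21781 (u = 22000 - 219 = 21781)
(u + 295322)/(396097 - 369863) = (21781 + 295322)/(396097 - 369863) = 317103/26234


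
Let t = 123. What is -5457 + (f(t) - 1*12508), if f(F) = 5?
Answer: -17960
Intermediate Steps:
-5457 + (f(t) - 1*12508) = -5457 + (5 - 1*12508) = -5457 + (5 - 12508) = -5457 - 12503 = -17960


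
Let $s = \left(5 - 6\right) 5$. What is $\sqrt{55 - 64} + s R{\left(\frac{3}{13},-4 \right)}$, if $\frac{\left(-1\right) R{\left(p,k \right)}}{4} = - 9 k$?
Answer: $720 + 3 i \approx 720.0 + 3.0 i$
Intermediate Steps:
$R{\left(p,k \right)} = 36 k$ ($R{\left(p,k \right)} = - 4 \left(- 9 k\right) = 36 k$)
$s = -5$ ($s = \left(-1\right) 5 = -5$)
$\sqrt{55 - 64} + s R{\left(\frac{3}{13},-4 \right)} = \sqrt{55 - 64} - 5 \cdot 36 \left(-4\right) = \sqrt{-9} - -720 = 3 i + 720 = 720 + 3 i$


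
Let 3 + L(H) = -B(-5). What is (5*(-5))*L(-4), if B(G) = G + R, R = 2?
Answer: 0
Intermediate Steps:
B(G) = 2 + G (B(G) = G + 2 = 2 + G)
L(H) = 0 (L(H) = -3 - (2 - 5) = -3 - 1*(-3) = -3 + 3 = 0)
(5*(-5))*L(-4) = (5*(-5))*0 = -25*0 = 0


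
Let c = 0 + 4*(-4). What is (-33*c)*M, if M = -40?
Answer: -21120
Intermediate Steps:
c = -16 (c = 0 - 16 = -16)
(-33*c)*M = -33*(-16)*(-40) = 528*(-40) = -21120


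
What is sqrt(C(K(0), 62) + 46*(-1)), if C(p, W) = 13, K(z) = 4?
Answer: I*sqrt(33) ≈ 5.7446*I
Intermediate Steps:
sqrt(C(K(0), 62) + 46*(-1)) = sqrt(13 + 46*(-1)) = sqrt(13 - 46) = sqrt(-33) = I*sqrt(33)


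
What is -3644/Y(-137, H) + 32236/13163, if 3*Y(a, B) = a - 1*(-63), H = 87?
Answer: 73141690/487031 ≈ 150.18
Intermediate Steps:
Y(a, B) = 21 + a/3 (Y(a, B) = (a - 1*(-63))/3 = (a + 63)/3 = (63 + a)/3 = 21 + a/3)
-3644/Y(-137, H) + 32236/13163 = -3644/(21 + (⅓)*(-137)) + 32236/13163 = -3644/(21 - 137/3) + 32236*(1/13163) = -3644/(-74/3) + 32236/13163 = -3644*(-3/74) + 32236/13163 = 5466/37 + 32236/13163 = 73141690/487031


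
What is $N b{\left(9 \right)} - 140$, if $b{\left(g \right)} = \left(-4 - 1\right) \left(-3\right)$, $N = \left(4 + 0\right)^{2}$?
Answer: $100$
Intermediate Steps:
$N = 16$ ($N = 4^{2} = 16$)
$b{\left(g \right)} = 15$ ($b{\left(g \right)} = \left(-5\right) \left(-3\right) = 15$)
$N b{\left(9 \right)} - 140 = 16 \cdot 15 - 140 = 240 - 140 = 100$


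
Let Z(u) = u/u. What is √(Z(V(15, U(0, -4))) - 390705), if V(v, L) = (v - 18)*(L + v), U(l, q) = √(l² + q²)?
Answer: 4*I*√24419 ≈ 625.06*I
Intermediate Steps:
V(v, L) = (-18 + v)*(L + v)
Z(u) = 1
√(Z(V(15, U(0, -4))) - 390705) = √(1 - 390705) = √(-390704) = 4*I*√24419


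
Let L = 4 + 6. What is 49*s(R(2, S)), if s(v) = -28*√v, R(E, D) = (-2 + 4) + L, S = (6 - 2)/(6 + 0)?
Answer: -2744*√3 ≈ -4752.8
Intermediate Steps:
L = 10
S = ⅔ (S = 4/6 = 4*(⅙) = ⅔ ≈ 0.66667)
R(E, D) = 12 (R(E, D) = (-2 + 4) + 10 = 2 + 10 = 12)
49*s(R(2, S)) = 49*(-56*√3) = -2744*√3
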